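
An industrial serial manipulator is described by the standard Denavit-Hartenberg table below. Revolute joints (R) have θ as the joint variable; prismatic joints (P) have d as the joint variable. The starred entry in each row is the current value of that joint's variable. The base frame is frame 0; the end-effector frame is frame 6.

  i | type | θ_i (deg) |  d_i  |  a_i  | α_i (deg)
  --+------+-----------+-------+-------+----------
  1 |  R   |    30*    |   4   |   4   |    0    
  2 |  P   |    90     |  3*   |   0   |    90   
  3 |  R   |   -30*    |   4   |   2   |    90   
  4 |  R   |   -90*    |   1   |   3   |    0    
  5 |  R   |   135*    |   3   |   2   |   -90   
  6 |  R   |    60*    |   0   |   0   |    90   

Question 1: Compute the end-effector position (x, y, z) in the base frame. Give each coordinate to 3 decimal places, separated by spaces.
after link 1: o_1 = (3.4641, 2.0000, 4.0000)
after link 2: o_2 = (3.4641, 2.0000, 7.0000)
after link 3: o_3 = (6.0622, 5.5000, 6.0000)
after link 4: o_4 = (3.7141, 3.5670, 5.1340)
after link 5: o_5 = (5.0765, 4.0357, 1.8288)
after link 6: o_6 = (5.0765, 4.0357, 1.8288)

5.076 4.036 1.829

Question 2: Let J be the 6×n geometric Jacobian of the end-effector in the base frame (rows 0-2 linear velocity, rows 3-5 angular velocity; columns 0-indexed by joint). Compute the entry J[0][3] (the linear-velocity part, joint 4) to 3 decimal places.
axis z_3 = (0.2500,-0.4330,-0.8660); lever o_n−o_3 = (-0.9857,-1.4643,-4.1712)
cross product → J_v[:, 3] = (0.5381,1.8964,-0.7929)
J_ω[:, 3] = z_3
entry J[0][3] = 0.5381

0.538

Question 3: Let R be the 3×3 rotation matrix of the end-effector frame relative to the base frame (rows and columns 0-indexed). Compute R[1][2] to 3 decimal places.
End-effector z-axis (col 2 of R) = (0.3902,0.5490,-0.7392)
R[1][2] = 0.5490

0.549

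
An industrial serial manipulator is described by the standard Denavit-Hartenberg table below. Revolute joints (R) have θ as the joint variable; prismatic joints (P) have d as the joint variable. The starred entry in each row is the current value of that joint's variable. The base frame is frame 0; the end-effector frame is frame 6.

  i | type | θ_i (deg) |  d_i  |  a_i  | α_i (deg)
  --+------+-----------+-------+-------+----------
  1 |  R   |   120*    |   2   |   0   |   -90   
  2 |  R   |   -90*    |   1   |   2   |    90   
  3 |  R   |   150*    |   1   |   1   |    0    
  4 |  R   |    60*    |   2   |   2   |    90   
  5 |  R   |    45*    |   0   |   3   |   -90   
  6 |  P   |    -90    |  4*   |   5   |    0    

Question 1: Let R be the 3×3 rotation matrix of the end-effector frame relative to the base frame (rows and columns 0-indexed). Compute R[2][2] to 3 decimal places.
End-effector z-axis (col 2 of R) = (0.0474,-0.7891,0.6124)
R[2][2] = 0.6124

0.612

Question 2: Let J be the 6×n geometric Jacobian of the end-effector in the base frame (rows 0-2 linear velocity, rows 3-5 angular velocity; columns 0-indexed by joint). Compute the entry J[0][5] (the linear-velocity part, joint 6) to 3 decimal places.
0.047

prismatic axis z_5 = (0.0474,-0.7891,0.6124)
J_v[:, 5] = z_5; J_ω[:, 5] = (0,0,0)
entry J[0][5] = 0.0474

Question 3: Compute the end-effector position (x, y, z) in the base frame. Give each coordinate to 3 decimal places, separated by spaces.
after link 1: o_1 = (0.0000, 0.0000, 2.0000)
after link 2: o_2 = (-0.8660, -0.5000, 4.0000)
after link 3: o_3 = (-0.7990, -1.6160, 3.1340)
after link 4: o_4 = (1.0670, -2.8481, 1.4019)
after link 5: o_5 = (3.0462, -4.1549, -0.4352)
after link 6: o_6 = (-0.5143, -9.4765, -0.4857)

-0.514 -9.477 -0.486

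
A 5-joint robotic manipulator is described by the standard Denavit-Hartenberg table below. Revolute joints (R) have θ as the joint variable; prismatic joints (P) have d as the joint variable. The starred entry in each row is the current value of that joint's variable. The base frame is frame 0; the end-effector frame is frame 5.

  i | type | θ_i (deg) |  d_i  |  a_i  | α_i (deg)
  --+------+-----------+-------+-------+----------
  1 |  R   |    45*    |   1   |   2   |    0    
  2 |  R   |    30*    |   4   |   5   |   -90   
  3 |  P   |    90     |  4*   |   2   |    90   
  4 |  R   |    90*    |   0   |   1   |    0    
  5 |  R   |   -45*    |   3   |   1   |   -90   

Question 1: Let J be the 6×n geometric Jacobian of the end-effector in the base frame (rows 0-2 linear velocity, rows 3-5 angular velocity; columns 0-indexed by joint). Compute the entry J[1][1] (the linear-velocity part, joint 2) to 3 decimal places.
-3.442

axis z_1 = (0.0000,0.0000,1.0000); lever o_n−o_1 = (-3.4421,9.2045,1.2929)
cross product → J_v[:, 1] = (-9.2045,-3.4421,0.0000)
J_ω[:, 1] = z_1
entry J[1][1] = -3.4421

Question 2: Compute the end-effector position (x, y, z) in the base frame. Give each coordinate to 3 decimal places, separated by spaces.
after link 1: o_1 = (1.4142, 1.4142, 1.0000)
after link 2: o_2 = (2.7083, 6.2438, 5.0000)
after link 3: o_3 = (-1.1554, 7.2791, 3.0000)
after link 4: o_4 = (-2.1213, 7.5379, 3.0000)
after link 5: o_5 = (-2.0279, 10.6187, 2.2929)

-2.028 10.619 2.293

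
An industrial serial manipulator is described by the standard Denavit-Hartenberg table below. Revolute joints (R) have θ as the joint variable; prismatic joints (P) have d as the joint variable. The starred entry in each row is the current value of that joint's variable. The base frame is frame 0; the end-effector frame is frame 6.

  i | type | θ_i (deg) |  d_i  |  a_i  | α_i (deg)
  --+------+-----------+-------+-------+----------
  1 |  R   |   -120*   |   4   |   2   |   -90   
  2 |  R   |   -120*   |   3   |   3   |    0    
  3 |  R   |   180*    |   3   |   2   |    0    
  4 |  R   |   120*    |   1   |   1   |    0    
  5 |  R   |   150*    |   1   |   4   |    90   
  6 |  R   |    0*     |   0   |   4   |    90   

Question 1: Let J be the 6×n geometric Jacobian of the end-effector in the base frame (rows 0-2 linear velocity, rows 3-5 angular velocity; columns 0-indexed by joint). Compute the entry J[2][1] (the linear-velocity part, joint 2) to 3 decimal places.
-5.428

axis z_1 = (0.8660,-0.5000,0.0000); lever o_n−o_1 = (4.2141,-8.7010,4.8660)
cross product → J_v[:, 1] = (-2.4330,-4.2141,-5.4282)
J_ω[:, 1] = z_1
entry J[2][1] = -5.4282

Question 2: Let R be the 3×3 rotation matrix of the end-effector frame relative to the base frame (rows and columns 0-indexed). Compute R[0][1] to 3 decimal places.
End-effector y-axis (col 1 of R) = (0.2500,0.4330,0.8660)
R[0][1] = 0.2500

0.250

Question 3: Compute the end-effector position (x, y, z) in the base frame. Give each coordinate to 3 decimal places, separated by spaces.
3.214 -10.433 8.866

after link 1: o_1 = (-1.0000, -1.7321, 4.0000)
after link 2: o_2 = (2.3481, -1.9330, 6.5981)
after link 3: o_3 = (4.4462, -4.2990, 4.8660)
after link 4: o_4 = (5.8122, -3.9330, 4.8660)
after link 5: o_5 = (4.9462, -7.4330, 6.8660)
after link 6: o_6 = (3.2141, -10.4330, 8.8660)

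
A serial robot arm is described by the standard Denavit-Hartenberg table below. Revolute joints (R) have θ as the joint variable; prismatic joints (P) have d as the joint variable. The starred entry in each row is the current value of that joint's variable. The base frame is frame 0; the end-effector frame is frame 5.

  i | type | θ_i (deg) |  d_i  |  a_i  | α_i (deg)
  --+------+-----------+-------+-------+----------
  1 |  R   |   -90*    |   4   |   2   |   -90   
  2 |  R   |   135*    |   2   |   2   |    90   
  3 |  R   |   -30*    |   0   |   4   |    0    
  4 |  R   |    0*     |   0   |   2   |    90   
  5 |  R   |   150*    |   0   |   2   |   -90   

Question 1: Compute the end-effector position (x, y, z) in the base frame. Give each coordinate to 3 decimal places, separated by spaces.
after link 1: o_1 = (0.0000, -2.0000, 4.0000)
after link 2: o_2 = (2.0000, -0.5858, 2.5858)
after link 3: o_3 = (0.0000, 1.8637, 0.1363)
after link 4: o_4 = (-1.0000, 3.0884, -1.0884)
after link 5: o_5 = (-0.1340, 1.3207, -0.7349)

-0.134 1.321 -0.735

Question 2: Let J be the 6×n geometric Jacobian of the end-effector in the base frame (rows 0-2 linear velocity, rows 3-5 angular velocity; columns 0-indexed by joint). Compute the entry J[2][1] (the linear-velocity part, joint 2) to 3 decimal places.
3.321

axis z_1 = (1.0000,0.0000,0.0000); lever o_n−o_1 = (-0.1340,3.3207,-4.7349)
cross product → J_v[:, 1] = (-0.0000,4.7349,3.3207)
J_ω[:, 1] = z_1
entry J[2][1] = 3.3207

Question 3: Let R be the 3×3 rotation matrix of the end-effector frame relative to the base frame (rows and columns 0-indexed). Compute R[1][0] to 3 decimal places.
End-effector x-axis (col 0 of R) = (0.4330,-0.8839,0.1768)
R[1][0] = -0.8839

-0.884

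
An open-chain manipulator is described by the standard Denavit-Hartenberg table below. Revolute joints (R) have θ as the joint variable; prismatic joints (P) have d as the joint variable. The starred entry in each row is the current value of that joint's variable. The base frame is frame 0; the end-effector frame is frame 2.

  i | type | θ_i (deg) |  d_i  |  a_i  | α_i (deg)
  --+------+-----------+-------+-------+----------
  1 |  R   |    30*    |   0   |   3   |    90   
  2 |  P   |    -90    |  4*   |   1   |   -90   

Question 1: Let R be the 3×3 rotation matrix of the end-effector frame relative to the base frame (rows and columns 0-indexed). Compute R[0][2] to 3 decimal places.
End-effector z-axis (col 2 of R) = (0.8660,0.5000,0.0000)
R[0][2] = 0.8660

0.866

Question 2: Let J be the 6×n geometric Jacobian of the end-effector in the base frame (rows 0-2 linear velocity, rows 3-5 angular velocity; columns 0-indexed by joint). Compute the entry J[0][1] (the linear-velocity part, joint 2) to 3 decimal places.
prismatic axis z_1 = (0.5000,-0.8660,0.0000)
J_v[:, 1] = z_1; J_ω[:, 1] = (0,0,0)
entry J[0][1] = 0.5000

0.500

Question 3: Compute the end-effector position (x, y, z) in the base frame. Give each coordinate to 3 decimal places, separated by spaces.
after link 1: o_1 = (2.5981, 1.5000, 0.0000)
after link 2: o_2 = (4.5981, -1.9641, -1.0000)

4.598 -1.964 -1.000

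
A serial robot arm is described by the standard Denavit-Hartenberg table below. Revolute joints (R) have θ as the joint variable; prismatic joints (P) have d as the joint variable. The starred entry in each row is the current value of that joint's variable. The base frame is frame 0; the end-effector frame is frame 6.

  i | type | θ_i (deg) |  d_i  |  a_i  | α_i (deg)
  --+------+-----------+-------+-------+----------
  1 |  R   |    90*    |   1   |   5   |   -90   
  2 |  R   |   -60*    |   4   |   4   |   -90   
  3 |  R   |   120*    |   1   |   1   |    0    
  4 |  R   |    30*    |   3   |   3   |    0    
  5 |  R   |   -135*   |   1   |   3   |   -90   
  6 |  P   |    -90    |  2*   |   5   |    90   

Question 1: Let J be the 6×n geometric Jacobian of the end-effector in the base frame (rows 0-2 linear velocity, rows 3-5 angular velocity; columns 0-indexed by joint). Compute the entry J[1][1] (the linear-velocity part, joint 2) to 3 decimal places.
axis z_1 = (-1.0000,0.0000,0.0000); lever o_n−o_1 = (1.0743,10.3013,-2.1576)
cross product → J_v[:, 1] = (-0.0000,-2.1576,-10.3013)
J_ω[:, 1] = z_1
entry J[1][1] = -2.1576

-2.158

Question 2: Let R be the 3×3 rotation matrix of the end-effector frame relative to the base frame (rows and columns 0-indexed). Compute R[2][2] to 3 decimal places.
End-effector z-axis (col 2 of R) = (-0.2588,-0.4830,-0.8365)
R[2][2] = -0.8365

-0.837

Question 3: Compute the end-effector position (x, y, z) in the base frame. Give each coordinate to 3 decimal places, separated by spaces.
after link 1: o_1 = (0.0000, 5.0000, 1.0000)
after link 2: o_2 = (-4.0000, 7.0000, 4.4641)
after link 3: o_3 = (-3.1340, 7.6160, 3.5311)
after link 4: o_4 = (-1.6340, 8.9151, -0.2189)
after link 5: o_5 = (-0.8575, 11.2300, 1.7906)
after link 6: o_6 = (1.0743, 15.3013, -1.1576)

1.074 15.301 -1.158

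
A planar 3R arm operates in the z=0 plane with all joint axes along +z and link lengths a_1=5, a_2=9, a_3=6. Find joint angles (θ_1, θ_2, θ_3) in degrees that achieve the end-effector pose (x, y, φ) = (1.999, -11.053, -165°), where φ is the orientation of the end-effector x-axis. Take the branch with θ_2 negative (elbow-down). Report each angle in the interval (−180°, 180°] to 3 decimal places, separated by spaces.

wrist centre = target − a_3·(cos φ, sin φ) = (7.7946, -9.5001)
cos θ_2 = (151.0067−5²−9²)/(2·5·9) = 0.5001; θ_2 = -59.9951° (elbow-down)
β = atan2(-9.5001,7.7946) = -50.6321°; ψ = atan2(-7.7938,9.5007) = -39.3636°
θ_1 = β − ψ = -11.2685°
θ_3 = φ − θ_1 − θ_2 = -93.7365° (wrapped to (-180°,180°])

-11.268 -59.995 -93.736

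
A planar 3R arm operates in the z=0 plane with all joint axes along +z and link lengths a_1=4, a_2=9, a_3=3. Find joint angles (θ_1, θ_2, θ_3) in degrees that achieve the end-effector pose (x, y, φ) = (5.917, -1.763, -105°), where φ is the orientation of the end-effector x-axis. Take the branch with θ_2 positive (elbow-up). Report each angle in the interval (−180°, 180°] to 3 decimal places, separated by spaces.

wrist centre = target − a_3·(cos φ, sin φ) = (6.6935, 1.1348)
cos θ_2 = (46.0901−4²−9²)/(2·4·9) = -0.7071; θ_2 = 134.9980° (elbow-up)
β = atan2(1.1348,6.6935) = 9.6222°; ψ = atan2(6.3642,-2.3637) = 110.3756°
θ_1 = β − ψ = -100.7535°
θ_3 = φ − θ_1 − θ_2 = -139.2445° (wrapped to (-180°,180°])

-100.753 134.998 -139.245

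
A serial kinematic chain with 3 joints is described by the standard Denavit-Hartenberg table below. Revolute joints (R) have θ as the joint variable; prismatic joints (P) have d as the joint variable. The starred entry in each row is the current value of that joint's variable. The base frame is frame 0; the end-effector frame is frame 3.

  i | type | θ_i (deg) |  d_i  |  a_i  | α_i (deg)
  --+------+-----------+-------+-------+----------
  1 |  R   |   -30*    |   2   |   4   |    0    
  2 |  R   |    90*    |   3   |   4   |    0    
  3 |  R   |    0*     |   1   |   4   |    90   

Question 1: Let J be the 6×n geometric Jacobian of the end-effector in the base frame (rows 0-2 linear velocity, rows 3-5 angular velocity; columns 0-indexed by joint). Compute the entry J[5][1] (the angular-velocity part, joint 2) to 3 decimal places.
axis z_1 = (0.0000,0.0000,1.0000); lever o_n−o_1 = (4.0000,6.9282,4.0000)
cross product → J_v[:, 1] = (-6.9282,4.0000,0.0000)
J_ω[:, 1] = z_1
entry J[5][1] = 1.0000

1.000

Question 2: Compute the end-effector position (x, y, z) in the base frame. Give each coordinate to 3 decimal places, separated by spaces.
after link 1: o_1 = (3.4641, -2.0000, 2.0000)
after link 2: o_2 = (5.4641, 1.4641, 5.0000)
after link 3: o_3 = (7.4641, 4.9282, 6.0000)

7.464 4.928 6.000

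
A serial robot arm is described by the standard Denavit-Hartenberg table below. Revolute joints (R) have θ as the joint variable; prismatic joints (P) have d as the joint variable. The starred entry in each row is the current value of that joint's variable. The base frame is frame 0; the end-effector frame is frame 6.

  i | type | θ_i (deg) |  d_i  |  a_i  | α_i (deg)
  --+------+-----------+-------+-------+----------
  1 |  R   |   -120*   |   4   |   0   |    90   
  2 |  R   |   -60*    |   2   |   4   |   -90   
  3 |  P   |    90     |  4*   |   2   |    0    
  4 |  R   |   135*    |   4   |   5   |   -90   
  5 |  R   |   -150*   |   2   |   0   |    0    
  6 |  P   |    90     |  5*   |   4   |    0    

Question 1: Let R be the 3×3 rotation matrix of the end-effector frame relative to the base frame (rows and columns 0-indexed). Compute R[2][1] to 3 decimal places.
End-effector y-axis (col 1 of R) = (-0.1607,0.9464,0.2803)
R[2][1] = 0.2803

0.280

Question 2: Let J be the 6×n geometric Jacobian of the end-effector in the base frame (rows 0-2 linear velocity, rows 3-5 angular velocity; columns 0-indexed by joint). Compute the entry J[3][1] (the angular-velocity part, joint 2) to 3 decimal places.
axis z_1 = (-0.8660,0.5000,0.0000); lever o_n−o_1 = (-14.5373,-5.3804,2.2679)
cross product → J_v[:, 1] = (1.1340,1.9641,11.9282)
J_ω[:, 1] = z_1
entry J[3][1] = -0.8660

-0.866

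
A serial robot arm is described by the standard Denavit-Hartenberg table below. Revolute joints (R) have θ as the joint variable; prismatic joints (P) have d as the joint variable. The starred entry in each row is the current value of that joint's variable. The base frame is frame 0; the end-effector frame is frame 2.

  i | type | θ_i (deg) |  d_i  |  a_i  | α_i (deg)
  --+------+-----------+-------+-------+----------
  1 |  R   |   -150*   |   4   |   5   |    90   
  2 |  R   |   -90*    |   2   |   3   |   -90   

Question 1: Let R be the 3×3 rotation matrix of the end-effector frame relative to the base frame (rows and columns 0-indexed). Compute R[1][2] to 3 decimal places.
End-effector z-axis (col 2 of R) = (-0.8660,-0.5000,0.0000)
R[1][2] = -0.5000

-0.500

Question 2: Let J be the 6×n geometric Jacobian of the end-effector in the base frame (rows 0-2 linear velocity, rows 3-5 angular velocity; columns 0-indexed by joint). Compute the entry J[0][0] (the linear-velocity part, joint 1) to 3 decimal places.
0.768

axis z_0 = ẑ; lever o_n−o_0 = (-5.3301,-0.7679,1.0000)
cross product → J_v[:, 0] = (0.7679,-5.3301,0.0000)
J_ω[:, 0] = z_0
entry J[0][0] = 0.7679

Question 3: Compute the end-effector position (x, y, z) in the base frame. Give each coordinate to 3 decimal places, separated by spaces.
-5.330 -0.768 1.000

after link 1: o_1 = (-4.3301, -2.5000, 4.0000)
after link 2: o_2 = (-5.3301, -0.7679, 1.0000)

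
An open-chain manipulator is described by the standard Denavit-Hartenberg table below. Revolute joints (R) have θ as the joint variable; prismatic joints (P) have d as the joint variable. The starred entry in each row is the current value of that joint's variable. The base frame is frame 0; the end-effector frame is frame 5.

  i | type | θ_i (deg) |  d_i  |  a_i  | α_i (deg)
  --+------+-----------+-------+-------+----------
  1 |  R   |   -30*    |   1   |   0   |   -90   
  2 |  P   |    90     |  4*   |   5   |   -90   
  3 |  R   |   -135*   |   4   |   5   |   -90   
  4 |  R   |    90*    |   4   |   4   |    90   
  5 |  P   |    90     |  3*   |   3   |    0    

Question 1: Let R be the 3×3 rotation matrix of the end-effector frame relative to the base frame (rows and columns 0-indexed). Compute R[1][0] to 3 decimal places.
0.612

End-effector x-axis (col 0 of R) = (0.3536,0.6124,-0.7071)
R[1][0] = 0.6124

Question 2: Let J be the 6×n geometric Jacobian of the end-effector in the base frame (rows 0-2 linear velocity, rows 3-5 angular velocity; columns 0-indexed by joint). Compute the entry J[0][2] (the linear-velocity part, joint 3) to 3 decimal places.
0.354

axis z_2 = (-0.8660,0.5000,-0.0000); lever o_n−o_2 = (5.3033,9.1856,0.7071)
cross product → J_v[:, 2] = (0.3536,0.6124,-10.6066)
J_ω[:, 2] = z_2
entry J[0][2] = 0.3536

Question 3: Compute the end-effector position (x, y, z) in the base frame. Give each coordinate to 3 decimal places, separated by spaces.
7.303 12.650 -3.293

after link 1: o_1 = (0.0000, 0.0000, 1.0000)
after link 2: o_2 = (2.0000, 3.4641, -4.0000)
after link 3: o_3 = (0.3037, 8.5260, -0.4645)
after link 4: o_4 = (5.1820, 8.9755, -3.2929)
after link 5: o_5 = (7.3033, 12.6497, -3.2929)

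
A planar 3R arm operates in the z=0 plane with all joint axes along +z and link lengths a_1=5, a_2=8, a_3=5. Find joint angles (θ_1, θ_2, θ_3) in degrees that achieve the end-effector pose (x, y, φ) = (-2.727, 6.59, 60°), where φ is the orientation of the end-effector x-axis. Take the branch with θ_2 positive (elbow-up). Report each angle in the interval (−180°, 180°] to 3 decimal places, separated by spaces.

59.992 135.003 -134.995

wrist centre = target − a_3·(cos φ, sin φ) = (-5.2270, 2.2599)
cos θ_2 = (32.4286−5²−8²)/(2·5·8) = -0.7071; θ_2 = 135.0029° (elbow-up)
β = atan2(2.2599,-5.2270) = 156.6189°; ψ = atan2(5.6566,-0.6571) = 96.6266°
θ_1 = β − ψ = 59.9924°
θ_3 = φ − θ_1 − θ_2 = -134.9953° (wrapped to (-180°,180°])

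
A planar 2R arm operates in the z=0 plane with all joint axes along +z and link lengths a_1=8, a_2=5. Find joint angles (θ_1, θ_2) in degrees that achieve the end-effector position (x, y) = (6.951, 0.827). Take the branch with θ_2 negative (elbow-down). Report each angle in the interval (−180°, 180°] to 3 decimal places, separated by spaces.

cos θ_2 = (49.0003−8²−5²)/(2·8·5) = -0.5000; θ_2 = -119.9997° (elbow-down)
β = atan2(0.8270,6.9510) = 6.7849°; ψ = atan2(-4.3301,5.5000) = -38.2132°
θ_1 = β − ψ = 44.9981°

44.998 -120.000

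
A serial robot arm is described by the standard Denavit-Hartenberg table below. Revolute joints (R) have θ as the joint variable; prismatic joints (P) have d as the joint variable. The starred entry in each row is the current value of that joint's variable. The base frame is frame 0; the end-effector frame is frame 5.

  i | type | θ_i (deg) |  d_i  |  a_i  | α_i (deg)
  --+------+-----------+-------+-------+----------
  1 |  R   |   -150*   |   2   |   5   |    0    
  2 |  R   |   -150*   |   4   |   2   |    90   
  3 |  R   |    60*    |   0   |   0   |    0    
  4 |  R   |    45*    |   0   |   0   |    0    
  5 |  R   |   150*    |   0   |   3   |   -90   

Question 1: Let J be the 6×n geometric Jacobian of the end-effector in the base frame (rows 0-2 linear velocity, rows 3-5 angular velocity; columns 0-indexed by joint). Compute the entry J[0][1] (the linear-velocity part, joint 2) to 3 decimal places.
axis z_1 = (0.0000,0.0000,1.0000); lever o_n−o_1 = (0.6118,1.0596,1.1022)
cross product → J_v[:, 1] = (-1.0596,0.6118,0.0000)
J_ω[:, 1] = z_1
entry J[0][1] = -1.0596

-1.060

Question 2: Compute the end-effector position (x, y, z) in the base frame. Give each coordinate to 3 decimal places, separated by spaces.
-3.718 -1.440 3.102

after link 1: o_1 = (-4.3301, -2.5000, 2.0000)
after link 2: o_2 = (-3.3301, -0.7679, 6.0000)
after link 3: o_3 = (-3.3301, -0.7679, 6.0000)
after link 4: o_4 = (-3.3301, -0.7679, 6.0000)
after link 5: o_5 = (-3.7184, -1.4404, 3.1022)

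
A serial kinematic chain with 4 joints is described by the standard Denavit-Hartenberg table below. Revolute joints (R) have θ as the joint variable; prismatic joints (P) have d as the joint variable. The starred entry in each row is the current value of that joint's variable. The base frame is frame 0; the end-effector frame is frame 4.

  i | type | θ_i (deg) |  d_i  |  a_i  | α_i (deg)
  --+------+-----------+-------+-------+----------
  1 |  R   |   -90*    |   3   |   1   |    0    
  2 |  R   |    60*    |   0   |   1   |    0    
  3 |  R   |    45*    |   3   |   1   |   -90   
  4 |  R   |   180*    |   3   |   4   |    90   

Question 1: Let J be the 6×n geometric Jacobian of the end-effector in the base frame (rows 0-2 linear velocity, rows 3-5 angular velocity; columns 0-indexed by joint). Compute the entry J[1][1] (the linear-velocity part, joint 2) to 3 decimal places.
axis z_1 = (0.0000,0.0000,1.0000); lever o_n−o_1 = (-2.8082,1.6213,3.0000)
cross product → J_v[:, 1] = (-1.6213,-2.8082,0.0000)
J_ω[:, 1] = z_1
entry J[1][1] = -2.8082

-2.808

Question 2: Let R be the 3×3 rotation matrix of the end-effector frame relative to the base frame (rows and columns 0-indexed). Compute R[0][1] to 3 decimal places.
-0.259

End-effector y-axis (col 1 of R) = (-0.2588,0.9659,0.0000)
R[0][1] = -0.2588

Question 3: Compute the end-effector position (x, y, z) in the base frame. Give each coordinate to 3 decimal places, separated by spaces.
-2.808 0.621 6.000

after link 1: o_1 = (0.0000, -1.0000, 3.0000)
after link 2: o_2 = (0.8660, -1.5000, 3.0000)
after link 3: o_3 = (1.8320, -1.2412, 6.0000)
after link 4: o_4 = (-2.8082, 0.6213, 6.0000)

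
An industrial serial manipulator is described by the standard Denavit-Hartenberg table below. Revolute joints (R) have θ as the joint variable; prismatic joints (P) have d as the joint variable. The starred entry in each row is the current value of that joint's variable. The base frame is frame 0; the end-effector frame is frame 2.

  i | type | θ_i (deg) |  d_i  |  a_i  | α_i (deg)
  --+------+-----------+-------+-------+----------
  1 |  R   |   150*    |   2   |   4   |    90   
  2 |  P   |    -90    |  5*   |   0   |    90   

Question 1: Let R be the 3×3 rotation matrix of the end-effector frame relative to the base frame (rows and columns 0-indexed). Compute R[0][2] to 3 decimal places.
End-effector z-axis (col 2 of R) = (0.8660,-0.5000,-0.0000)
R[0][2] = 0.8660

0.866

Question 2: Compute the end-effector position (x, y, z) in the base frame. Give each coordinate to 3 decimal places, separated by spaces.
-0.964 6.330 2.000

after link 1: o_1 = (-3.4641, 2.0000, 2.0000)
after link 2: o_2 = (-0.9641, 6.3301, 2.0000)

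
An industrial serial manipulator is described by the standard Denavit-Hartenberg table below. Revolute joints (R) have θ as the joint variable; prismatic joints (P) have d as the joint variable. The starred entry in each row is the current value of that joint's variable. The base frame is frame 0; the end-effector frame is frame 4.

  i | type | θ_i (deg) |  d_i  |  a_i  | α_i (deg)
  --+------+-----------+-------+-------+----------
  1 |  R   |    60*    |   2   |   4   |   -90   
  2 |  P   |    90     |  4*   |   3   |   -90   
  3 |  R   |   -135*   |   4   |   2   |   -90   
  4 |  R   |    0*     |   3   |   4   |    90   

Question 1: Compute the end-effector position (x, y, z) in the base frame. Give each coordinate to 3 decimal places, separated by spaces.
-8.975 5.182 1.121

after link 1: o_1 = (2.0000, 3.4641, 2.0000)
after link 2: o_2 = (-1.4641, 5.4641, -1.0000)
after link 3: o_3 = (-4.6888, 2.7071, 0.4142)
after link 4: o_4 = (-8.9755, 5.1820, 1.1213)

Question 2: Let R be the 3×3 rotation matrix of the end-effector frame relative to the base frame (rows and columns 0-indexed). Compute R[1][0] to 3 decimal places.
0.354

End-effector x-axis (col 0 of R) = (-0.6124,0.3536,0.7071)
R[1][0] = 0.3536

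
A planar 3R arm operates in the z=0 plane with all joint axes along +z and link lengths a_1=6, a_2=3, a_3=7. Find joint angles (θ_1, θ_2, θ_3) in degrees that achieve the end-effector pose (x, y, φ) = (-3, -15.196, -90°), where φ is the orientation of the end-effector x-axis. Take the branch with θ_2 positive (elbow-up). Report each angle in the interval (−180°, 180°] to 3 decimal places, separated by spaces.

-120.003 30.008 -0.005

wrist centre = target − a_3·(cos φ, sin φ) = (-3.0000, -8.1960)
cos θ_2 = (76.1744−6²−3²)/(2·6·3) = 0.8660; θ_2 = 30.0080° (elbow-up)
β = atan2(-8.1960,-3.0000) = -110.1043°; ψ = atan2(1.5004,8.5979) = 9.8987°
θ_1 = β − ψ = -120.0029°
θ_3 = φ − θ_1 − θ_2 = -0.0050° (wrapped to (-180°,180°])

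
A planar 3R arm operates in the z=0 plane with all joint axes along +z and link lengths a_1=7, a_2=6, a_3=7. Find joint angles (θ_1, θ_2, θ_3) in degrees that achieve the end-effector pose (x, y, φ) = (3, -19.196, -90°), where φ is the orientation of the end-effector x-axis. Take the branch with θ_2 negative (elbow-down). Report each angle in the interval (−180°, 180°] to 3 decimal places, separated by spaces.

-62.359 -30.005 2.364

wrist centre = target − a_3·(cos φ, sin φ) = (3.0000, -12.1960)
cos θ_2 = (157.7424−7²−6²)/(2·7·6) = 0.8660; θ_2 = -30.0051° (elbow-down)
β = atan2(-12.1960,3.0000) = -76.1806°; ψ = atan2(-3.0005,12.1959) = -13.8215°
θ_1 = β − ψ = -62.3591°
θ_3 = φ − θ_1 − θ_2 = 2.3641° (wrapped to (-180°,180°])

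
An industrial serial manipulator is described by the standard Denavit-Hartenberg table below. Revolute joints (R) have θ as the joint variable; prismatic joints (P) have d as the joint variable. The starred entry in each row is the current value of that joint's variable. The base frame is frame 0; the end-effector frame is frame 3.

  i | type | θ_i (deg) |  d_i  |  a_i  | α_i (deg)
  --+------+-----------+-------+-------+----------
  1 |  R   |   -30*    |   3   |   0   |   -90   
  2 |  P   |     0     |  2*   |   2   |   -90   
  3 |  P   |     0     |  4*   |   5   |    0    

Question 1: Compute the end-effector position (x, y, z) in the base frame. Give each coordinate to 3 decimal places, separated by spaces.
7.062 -1.768 -1.000

after link 1: o_1 = (0.0000, 0.0000, 3.0000)
after link 2: o_2 = (2.7321, 0.7321, 3.0000)
after link 3: o_3 = (7.0622, -1.7679, -1.0000)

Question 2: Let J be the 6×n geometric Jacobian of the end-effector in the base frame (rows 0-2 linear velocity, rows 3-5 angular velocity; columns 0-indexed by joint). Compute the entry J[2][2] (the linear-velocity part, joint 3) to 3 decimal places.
-1.000

prismatic axis z_2 = (0.0000,0.0000,-1.0000)
J_v[:, 2] = z_2; J_ω[:, 2] = (0,0,0)
entry J[2][2] = -1.0000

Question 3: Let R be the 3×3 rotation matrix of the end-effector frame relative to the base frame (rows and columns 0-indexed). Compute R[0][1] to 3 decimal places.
End-effector y-axis (col 1 of R) = (-0.5000,-0.8660,-0.0000)
R[0][1] = -0.5000

-0.500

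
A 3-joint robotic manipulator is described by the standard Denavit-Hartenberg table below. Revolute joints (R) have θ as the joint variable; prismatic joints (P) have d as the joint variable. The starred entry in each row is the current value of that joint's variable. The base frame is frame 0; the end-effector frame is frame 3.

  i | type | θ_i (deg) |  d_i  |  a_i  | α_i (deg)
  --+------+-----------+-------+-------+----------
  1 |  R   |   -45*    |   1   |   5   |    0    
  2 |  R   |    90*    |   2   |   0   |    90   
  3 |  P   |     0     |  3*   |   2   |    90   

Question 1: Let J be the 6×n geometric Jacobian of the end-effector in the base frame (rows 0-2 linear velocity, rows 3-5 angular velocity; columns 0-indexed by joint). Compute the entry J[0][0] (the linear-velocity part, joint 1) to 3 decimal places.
4.243

axis z_0 = ẑ; lever o_n−o_0 = (7.0711,-4.2426,3.0000)
cross product → J_v[:, 0] = (4.2426,7.0711,-0.0000)
J_ω[:, 0] = z_0
entry J[0][0] = 4.2426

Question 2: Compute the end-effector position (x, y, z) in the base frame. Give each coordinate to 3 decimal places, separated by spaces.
7.071 -4.243 3.000

after link 1: o_1 = (3.5355, -3.5355, 1.0000)
after link 2: o_2 = (3.5355, -3.5355, 3.0000)
after link 3: o_3 = (7.0711, -4.2426, 3.0000)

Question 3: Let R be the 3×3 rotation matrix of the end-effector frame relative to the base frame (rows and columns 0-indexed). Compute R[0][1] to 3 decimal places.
End-effector y-axis (col 1 of R) = (0.7071,-0.7071,0.0000)
R[0][1] = 0.7071

0.707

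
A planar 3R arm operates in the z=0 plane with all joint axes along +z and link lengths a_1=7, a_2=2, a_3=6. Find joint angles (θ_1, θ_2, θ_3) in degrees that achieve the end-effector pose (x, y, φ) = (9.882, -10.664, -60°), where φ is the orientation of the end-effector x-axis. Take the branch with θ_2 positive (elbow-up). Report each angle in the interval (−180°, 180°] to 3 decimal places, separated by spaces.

-44.992 29.957 -44.965

wrist centre = target − a_3·(cos φ, sin φ) = (6.8820, -5.4678)
cos θ_2 = (77.2593−7²−2²)/(2·7·2) = 0.8664; θ_2 = 29.9567° (elbow-up)
β = atan2(-5.4678,6.8820) = -38.4676°; ψ = atan2(0.9987,8.7328) = 6.5241°
θ_1 = β − ψ = -44.9917°
θ_3 = φ − θ_1 − θ_2 = -44.9650° (wrapped to (-180°,180°])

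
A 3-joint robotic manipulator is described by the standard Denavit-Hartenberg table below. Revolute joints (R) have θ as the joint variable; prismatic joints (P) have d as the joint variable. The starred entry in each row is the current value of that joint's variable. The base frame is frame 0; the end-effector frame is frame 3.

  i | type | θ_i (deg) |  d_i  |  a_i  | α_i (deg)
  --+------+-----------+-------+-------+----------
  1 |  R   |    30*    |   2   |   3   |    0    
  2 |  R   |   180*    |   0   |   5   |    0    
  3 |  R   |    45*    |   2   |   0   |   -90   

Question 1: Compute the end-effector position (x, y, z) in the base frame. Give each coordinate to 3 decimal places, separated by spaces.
after link 1: o_1 = (2.5981, 1.5000, 2.0000)
after link 2: o_2 = (-1.7321, -1.0000, 2.0000)
after link 3: o_3 = (-1.7321, -1.0000, 4.0000)

-1.732 -1.000 4.000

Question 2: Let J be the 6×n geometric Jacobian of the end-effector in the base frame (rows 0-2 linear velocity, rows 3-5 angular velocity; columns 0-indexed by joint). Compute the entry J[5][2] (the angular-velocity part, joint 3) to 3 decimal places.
axis z_2 = (0.0000,0.0000,1.0000); lever o_n−o_2 = (0.0000,0.0000,2.0000)
cross product → J_v[:, 2] = (0.0000,0.0000,0.0000)
J_ω[:, 2] = z_2
entry J[5][2] = 1.0000

1.000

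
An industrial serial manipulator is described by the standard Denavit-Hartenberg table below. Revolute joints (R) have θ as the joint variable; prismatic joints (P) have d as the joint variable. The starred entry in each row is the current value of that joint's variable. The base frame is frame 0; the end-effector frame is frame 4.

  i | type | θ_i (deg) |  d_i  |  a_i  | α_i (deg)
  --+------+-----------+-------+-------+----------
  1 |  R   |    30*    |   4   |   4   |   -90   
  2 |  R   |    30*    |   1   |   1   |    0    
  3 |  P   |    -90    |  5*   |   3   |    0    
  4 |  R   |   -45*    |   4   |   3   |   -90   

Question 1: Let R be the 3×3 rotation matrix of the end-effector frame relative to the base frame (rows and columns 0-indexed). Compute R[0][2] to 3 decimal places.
0.837

End-effector z-axis (col 2 of R) = (0.8365,0.4830,0.2588)
R[0][2] = 0.8365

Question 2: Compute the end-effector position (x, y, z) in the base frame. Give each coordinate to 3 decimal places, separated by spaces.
after link 1: o_1 = (3.4641, 2.0000, 4.0000)
after link 2: o_2 = (3.7141, 3.2990, 3.5000)
after link 3: o_3 = (2.5131, 8.3792, 6.0981)
after link 4: o_4 = (-0.1593, 11.4550, 8.9959)

-0.159 11.455 8.996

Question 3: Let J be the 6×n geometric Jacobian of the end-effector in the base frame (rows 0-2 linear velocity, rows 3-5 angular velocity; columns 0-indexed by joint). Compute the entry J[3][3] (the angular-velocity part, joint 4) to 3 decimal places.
-0.500

axis z_3 = (-0.5000,0.8660,0.0000); lever o_n−o_3 = (-2.6724,3.0759,2.8978)
cross product → J_v[:, 3] = (2.5095,1.4489,0.7765)
J_ω[:, 3] = z_3
entry J[3][3] = -0.5000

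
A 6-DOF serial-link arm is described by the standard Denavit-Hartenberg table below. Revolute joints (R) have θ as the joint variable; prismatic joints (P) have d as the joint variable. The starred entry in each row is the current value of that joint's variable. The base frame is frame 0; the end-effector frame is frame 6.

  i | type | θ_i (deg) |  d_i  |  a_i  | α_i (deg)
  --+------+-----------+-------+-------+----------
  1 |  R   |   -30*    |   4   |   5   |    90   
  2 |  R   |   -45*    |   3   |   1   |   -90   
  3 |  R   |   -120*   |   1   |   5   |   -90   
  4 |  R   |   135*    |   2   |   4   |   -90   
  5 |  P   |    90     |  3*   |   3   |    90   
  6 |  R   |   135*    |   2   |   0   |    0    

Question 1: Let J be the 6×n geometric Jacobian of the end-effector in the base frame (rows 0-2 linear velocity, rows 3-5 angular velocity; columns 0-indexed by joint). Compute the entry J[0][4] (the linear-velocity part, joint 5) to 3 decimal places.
0.956

prismatic axis z_4 = (0.9557,0.1553,0.2500)
J_v[:, 4] = z_4; J_ω[:, 4] = (0,0,0)
entry J[0][4] = 0.9557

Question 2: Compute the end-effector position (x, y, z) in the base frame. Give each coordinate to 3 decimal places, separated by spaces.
after link 1: o_1 = (4.3301, -2.5000, 4.0000)
after link 2: o_2 = (3.4425, -5.4516, 3.2929)
after link 3: o_3 = (0.3589, -8.6713, 5.7678)
after link 4: o_4 = (1.2783, -7.5284, 1.5430)
after link 5: o_5 = (3.3044, -4.8448, 4.1301)
after link 6: o_6 = (3.4837, -3.5341, 2.6301)

3.484 -3.534 2.630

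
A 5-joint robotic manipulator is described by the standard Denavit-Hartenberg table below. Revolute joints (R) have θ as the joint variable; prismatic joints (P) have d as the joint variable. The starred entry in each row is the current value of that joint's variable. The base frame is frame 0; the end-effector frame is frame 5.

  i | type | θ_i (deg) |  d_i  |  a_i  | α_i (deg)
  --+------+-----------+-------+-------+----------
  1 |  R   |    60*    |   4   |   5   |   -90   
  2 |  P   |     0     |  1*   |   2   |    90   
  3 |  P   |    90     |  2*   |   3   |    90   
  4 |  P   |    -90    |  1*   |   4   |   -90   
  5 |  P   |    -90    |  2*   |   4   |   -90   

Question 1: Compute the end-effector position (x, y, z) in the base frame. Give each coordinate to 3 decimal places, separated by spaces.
after link 1: o_1 = (2.5000, 4.3301, 4.0000)
after link 2: o_2 = (2.6340, 6.5622, 4.0000)
after link 3: o_3 = (0.0359, 8.0622, 6.0000)
after link 4: o_4 = (0.5359, 8.9282, 2.0000)
after link 5: o_5 = (0.8038, 13.3923, 2.0000)

0.804 13.392 2.000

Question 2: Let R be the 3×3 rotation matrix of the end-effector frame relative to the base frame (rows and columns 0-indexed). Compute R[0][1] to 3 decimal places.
0.866

End-effector y-axis (col 1 of R) = (0.8660,-0.5000,-0.0000)
R[0][1] = 0.8660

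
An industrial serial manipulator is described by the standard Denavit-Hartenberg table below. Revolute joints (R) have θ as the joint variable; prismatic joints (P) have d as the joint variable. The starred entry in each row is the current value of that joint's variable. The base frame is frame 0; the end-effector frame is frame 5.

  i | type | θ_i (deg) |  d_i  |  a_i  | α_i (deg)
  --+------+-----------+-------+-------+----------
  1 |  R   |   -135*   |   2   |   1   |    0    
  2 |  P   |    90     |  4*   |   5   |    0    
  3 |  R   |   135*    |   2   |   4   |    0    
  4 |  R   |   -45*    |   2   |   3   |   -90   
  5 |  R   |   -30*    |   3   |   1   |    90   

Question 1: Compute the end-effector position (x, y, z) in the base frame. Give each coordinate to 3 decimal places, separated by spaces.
3.441 4.612 10.500

after link 1: o_1 = (-0.7071, -0.7071, 2.0000)
after link 2: o_2 = (2.8284, -4.2426, 6.0000)
after link 3: o_3 = (2.8284, -0.2426, 8.0000)
after link 4: o_4 = (4.9497, 1.8787, 10.0000)
after link 5: o_5 = (3.4408, 4.6124, 10.5000)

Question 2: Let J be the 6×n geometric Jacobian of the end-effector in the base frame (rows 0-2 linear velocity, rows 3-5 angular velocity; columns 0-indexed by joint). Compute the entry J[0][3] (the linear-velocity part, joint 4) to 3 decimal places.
-4.855

axis z_3 = (0.0000,0.0000,1.0000); lever o_n−o_3 = (0.6124,4.8550,2.5000)
cross product → J_v[:, 3] = (-4.8550,0.6124,0.0000)
J_ω[:, 3] = z_3
entry J[0][3] = -4.8550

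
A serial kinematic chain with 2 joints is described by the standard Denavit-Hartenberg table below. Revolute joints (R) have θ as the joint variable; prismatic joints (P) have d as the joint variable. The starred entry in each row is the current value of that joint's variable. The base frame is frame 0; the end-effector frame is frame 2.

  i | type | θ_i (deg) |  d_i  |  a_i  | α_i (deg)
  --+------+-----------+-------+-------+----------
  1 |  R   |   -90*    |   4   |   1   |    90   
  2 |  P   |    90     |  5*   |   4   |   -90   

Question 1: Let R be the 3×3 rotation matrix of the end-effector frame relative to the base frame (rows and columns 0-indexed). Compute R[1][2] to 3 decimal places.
End-effector z-axis (col 2 of R) = (-0.0000,1.0000,0.0000)
R[1][2] = 1.0000

1.000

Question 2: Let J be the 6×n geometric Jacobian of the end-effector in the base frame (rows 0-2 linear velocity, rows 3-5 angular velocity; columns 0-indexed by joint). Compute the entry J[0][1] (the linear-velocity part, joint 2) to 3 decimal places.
prismatic axis z_1 = (-1.0000,-0.0000,0.0000)
J_v[:, 1] = z_1; J_ω[:, 1] = (0,0,0)
entry J[0][1] = -1.0000

-1.000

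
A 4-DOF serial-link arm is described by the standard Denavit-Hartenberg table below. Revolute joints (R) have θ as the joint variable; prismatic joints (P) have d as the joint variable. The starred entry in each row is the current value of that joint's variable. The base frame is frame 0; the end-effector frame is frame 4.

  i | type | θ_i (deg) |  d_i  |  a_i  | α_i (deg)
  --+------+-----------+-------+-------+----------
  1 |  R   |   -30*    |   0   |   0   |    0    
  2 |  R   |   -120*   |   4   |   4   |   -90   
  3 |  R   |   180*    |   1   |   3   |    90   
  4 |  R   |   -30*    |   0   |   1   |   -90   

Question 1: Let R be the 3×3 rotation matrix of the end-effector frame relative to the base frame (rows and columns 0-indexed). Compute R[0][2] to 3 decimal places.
End-effector z-axis (col 2 of R) = (0.8660,-0.5000,-0.0000)
R[0][2] = 0.8660

0.866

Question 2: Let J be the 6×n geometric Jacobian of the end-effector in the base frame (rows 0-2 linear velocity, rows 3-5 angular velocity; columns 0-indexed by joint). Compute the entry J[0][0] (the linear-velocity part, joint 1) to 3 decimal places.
axis z_0 = ẑ; lever o_n−o_0 = (0.1340,-0.5000,4.0000)
cross product → J_v[:, 0] = (0.5000,0.1340,-0.0000)
J_ω[:, 0] = z_0
entry J[0][0] = 0.5000

0.500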